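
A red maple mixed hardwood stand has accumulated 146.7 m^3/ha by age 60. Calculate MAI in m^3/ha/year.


Formula: MAI = Total Volume / Stand Age
MAI = 146.7 m^3/ha / 60 years
MAI = 2.45 m^3/ha/year

2.45


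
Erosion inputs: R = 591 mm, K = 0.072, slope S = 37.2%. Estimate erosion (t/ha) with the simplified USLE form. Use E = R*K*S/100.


Formula: E = R * K * S / 100  (simplified USLE)
R * K = 591 * 0.072 = 42.552
E = 42.552 * 37.2 / 100 = 15.83 t/ha

15.83


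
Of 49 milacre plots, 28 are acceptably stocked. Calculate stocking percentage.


Formula: Stocking % = stocked plots / total plots * 100
Stocking = 28 / 49 * 100
Stocking = 0.5714 * 100 = 57.1%

57.1


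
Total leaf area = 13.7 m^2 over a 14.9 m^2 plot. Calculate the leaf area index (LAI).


Formula: LAI = total leaf area / ground area  (dimensionless)
LAI = 13.7 m^2 / 14.9 m^2
LAI = 0.92

0.92


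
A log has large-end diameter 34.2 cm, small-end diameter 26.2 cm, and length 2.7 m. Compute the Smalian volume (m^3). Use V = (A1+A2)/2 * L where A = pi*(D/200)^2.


Smalian: V = (A1 + A2)/2 * L,  A = pi*(D/200)^2
A1 = pi*(34.2/200)^2 = 0.091863 m^2
A2 = pi*(26.2/200)^2 = 0.053913 m^2
V = (0.091863+0.053913)/2*2.7 = 0.1968 m^3

0.1968


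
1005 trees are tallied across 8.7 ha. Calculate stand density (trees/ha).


Formula: Stand Density = N_trees / Area_ha
Density = 1005 trees / 8.7 ha
Density = 116 trees/ha

116


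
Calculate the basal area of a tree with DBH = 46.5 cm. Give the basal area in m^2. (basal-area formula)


Formula: BA = pi * (DBH/2)^2 / 10000  (cm^2 to m^2)
Radius = DBH/2 = 46.5/2 = 23.25 cm
BA = pi * 23.25^2 / 10000
   = 1698.2272 cm^2 / 10000
   = 0.1698 m^2

0.1698


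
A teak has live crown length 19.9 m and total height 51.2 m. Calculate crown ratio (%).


Formula: Crown Ratio = (Crown Length / Total Height) * 100
CR = (19.9 m / 51.2 m) * 100
CR = 0.3887 * 100 = 38.9%

38.9


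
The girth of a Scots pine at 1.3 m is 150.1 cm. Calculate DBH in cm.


Formula: DBH = C / pi
DBH = 150.1 / pi
pi = 3.14159...
DBH = 47.8 cm

47.8


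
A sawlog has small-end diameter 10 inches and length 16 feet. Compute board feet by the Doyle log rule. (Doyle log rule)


Doyle: BF = (D - 4)^2 * L / 16
Adjusted diameter = 10 - 4 = 6 in
(D-4)^2 = 6^2 = 36
BF = 36 * 16 / 16 = 36 BF

36


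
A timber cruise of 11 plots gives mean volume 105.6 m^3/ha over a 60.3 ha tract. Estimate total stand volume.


Formula: Total Volume = Mean Volume per ha * Total Area
Total Volume = 105.6 m^3/ha * 60.3 ha
Total Volume = 6368 m^3

6368


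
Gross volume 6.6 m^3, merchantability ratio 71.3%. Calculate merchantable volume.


Formula: MV = V_total * (merchantable_pct / 100)
Merchantable fraction = 71.3% / 100 = 0.713
MV = 6.6 m^3 * 0.713 = 4.706 m^3

4.706


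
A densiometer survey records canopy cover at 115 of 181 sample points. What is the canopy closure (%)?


Formula: Canopy closure = covered points / total points * 100
Closure = 115 / 181 * 100
Closure = 0.6354 * 100 = 63.5%

63.5


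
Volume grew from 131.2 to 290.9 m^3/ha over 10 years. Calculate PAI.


Formula: PAI = (V_T2 - V_T1) / (T2 - T1)
Volume increment = 290.9 - 131.2 = 159.7 m^3/ha
PAI = 159.7 / 10 = 15.97 m^3/ha/year

15.97


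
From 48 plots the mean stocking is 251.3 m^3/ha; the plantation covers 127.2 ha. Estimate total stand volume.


Formula: Total Volume = Mean Volume per ha * Total Area
Total Volume = 251.3 m^3/ha * 127.2 ha
Total Volume = 31965 m^3

31965


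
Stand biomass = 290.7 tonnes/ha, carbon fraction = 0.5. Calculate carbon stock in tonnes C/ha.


Formula: Carbon Stock = Biomass * Carbon Fraction
C = 290.7 t/ha * 0.5
C = 145.4 t C/ha

145.4


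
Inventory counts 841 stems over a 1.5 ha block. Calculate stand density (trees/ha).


Formula: Stand Density = N_trees / Area_ha
Density = 841 trees / 1.5 ha
Density = 561 trees/ha

561


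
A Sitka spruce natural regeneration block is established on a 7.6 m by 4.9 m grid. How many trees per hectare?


Formula: TPH = 10000 m^2/ha / (spacing_x * spacing_y)
Area per tree = 7.6 m * 4.9 m = 37.24 m^2
TPH = 10000 / 37.24 = 269 trees/ha

269


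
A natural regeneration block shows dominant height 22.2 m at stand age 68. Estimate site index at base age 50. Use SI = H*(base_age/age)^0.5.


Formula: SI = H_dom * (base_age / age)^0.5
Age ratio = 50 / 68 = 0.73529
sqrt(age_ratio) = 0.85749
SI = 22.2 * 0.85749 = 19.0 m

19.0


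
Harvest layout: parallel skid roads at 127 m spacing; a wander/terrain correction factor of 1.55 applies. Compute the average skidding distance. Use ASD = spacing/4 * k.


Formula: ASD = (spacing / 4) * correction
Uncorrected distance = spacing / 4 = 127 / 4 = 31.75 m
ASD = 31.75 * 1.55 = 49 m

49


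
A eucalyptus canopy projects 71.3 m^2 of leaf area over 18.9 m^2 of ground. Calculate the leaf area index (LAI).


Formula: LAI = total leaf area / ground area  (dimensionless)
LAI = 71.3 m^2 / 18.9 m^2
LAI = 3.77

3.77


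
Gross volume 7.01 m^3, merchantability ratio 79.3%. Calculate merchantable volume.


Formula: MV = V_total * (merchantable_pct / 100)
Merchantable fraction = 79.3% / 100 = 0.793
MV = 7.01 m^3 * 0.793 = 5.559 m^3

5.559


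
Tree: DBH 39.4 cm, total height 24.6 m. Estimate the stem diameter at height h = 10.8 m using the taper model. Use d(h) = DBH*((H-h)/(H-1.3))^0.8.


Taper: d(h) = DBH * ((H - h) / (H - 1.3))^0.8
Numerator = H - h = 24.6 - 10.8 = 13.8 m
Denominator = H - 1.3 = 24.6 - 1.3 = 23.3 m
Ratio = 13.8 / 23.3 = 0.59227
d = 39.4 * 0.59227^0.8 = 25.9 cm

25.9


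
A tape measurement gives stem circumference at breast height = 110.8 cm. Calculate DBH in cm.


Formula: DBH = C / pi
DBH = 110.8 / pi
pi = 3.14159...
DBH = 35.3 cm

35.3


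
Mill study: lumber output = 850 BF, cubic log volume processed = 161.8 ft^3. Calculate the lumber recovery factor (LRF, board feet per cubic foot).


Formula: LRF = Lumber Output (BF) / Log Input (ft^3)
LRF = 850 BF / 161.8 ft^3
LRF = 5.25 BF/ft^3

5.25


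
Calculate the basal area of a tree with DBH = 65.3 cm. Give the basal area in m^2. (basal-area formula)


Formula: BA = pi * (DBH/2)^2 / 10000  (cm^2 to m^2)
Radius = DBH/2 = 65.3/2 = 32.65 cm
BA = pi * 32.65^2 / 10000
   = 3349.0085 cm^2 / 10000
   = 0.3349 m^2

0.3349


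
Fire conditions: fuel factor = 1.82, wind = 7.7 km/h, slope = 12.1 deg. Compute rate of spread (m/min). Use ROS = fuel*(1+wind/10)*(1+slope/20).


Formula: ROS = fuel * (1 + wind/10) * (1 + slope/20)
Wind factor = 1 + 7.7/10 = 1.77
Slope factor = 1 + 12.1/20 = 1.605
ROS = 1.82 * 1.77 * 1.605 = 5.17 m/min

5.17


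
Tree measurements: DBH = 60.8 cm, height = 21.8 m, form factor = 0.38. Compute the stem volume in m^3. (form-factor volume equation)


Formula: V = pi * (DBH/200)^2 * H * ff
Radius = DBH/200 = 60.8/200 = 0.304 m
Radius^2 = 0.304^2 = 0.092416 m^2
V = pi * 0.092416 * 21.8 * 0.38
V = 2.405 m^3

2.405


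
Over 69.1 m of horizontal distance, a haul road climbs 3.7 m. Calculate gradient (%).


Formula: Gradient = rise / run * 100
Gradient = 3.7 / 69.1 * 100 = 5.4%

5.4


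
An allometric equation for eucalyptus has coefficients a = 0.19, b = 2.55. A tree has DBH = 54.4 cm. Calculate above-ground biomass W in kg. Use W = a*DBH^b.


Formula: W = a * DBH^b  (allometric power law)
DBH^b = 54.4^2.55 = 26654.9084
W = 0.19 * 26654.9084 = 5064.4 kg

5064.4


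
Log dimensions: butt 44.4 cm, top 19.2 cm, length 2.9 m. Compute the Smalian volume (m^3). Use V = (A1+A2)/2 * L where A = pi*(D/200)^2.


Smalian: V = (A1 + A2)/2 * L,  A = pi*(D/200)^2
A1 = pi*(44.4/200)^2 = 0.15483 m^2
A2 = pi*(19.2/200)^2 = 0.028953 m^2
V = (0.15483+0.028953)/2*2.9 = 0.2665 m^3

0.2665


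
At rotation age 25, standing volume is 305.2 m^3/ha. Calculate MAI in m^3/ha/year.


Formula: MAI = Total Volume / Stand Age
MAI = 305.2 m^3/ha / 25 years
MAI = 12.21 m^3/ha/year

12.21


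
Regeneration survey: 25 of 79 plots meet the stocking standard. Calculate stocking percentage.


Formula: Stocking % = stocked plots / total plots * 100
Stocking = 25 / 79 * 100
Stocking = 0.3165 * 100 = 31.6%

31.6


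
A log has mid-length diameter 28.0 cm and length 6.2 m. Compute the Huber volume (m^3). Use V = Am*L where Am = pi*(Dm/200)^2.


Huber: V = Am * L,  Am = pi*(Dm/200)^2
Am = pi*(28.0/200)^2 = 0.061575 m^2
V = 0.061575*6.2 = 0.3818 m^3

0.3818


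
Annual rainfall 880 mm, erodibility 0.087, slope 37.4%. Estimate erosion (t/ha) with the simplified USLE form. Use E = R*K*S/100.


Formula: E = R * K * S / 100  (simplified USLE)
R * K = 880 * 0.087 = 76.56
E = 76.56 * 37.4 / 100 = 28.63 t/ha

28.63


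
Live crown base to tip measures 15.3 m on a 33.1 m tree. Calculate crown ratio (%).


Formula: Crown Ratio = (Crown Length / Total Height) * 100
CR = (15.3 m / 33.1 m) * 100
CR = 0.4622 * 100 = 46.2%

46.2


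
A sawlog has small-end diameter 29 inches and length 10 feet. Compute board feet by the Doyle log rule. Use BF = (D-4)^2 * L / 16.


Doyle: BF = (D - 4)^2 * L / 16
Adjusted diameter = 29 - 4 = 25 in
(D-4)^2 = 25^2 = 625
BF = 625 * 10 / 16 = 391 BF

391


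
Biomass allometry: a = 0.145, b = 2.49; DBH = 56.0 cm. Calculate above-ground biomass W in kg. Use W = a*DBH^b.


Formula: W = a * DBH^b  (allometric power law)
DBH^b = 56.0^2.49 = 22541.779
W = 0.145 * 22541.779 = 3268.6 kg

3268.6


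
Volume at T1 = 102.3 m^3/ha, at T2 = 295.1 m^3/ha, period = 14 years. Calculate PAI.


Formula: PAI = (V_T2 - V_T1) / (T2 - T1)
Volume increment = 295.1 - 102.3 = 192.8 m^3/ha
PAI = 192.8 / 14 = 13.77 m^3/ha/year

13.77


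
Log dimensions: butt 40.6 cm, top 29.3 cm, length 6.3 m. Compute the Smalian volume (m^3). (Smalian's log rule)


Smalian: V = (A1 + A2)/2 * L,  A = pi*(D/200)^2
A1 = pi*(40.6/200)^2 = 0.129462 m^2
A2 = pi*(29.3/200)^2 = 0.067426 m^2
V = (0.129462+0.067426)/2*6.3 = 0.6202 m^3

0.6202


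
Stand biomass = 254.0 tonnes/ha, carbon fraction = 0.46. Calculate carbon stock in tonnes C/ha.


Formula: Carbon Stock = Biomass * Carbon Fraction
C = 254.0 t/ha * 0.46
C = 116.8 t C/ha

116.8


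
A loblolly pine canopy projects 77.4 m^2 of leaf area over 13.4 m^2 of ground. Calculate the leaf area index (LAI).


Formula: LAI = total leaf area / ground area  (dimensionless)
LAI = 77.4 m^2 / 13.4 m^2
LAI = 5.78

5.78


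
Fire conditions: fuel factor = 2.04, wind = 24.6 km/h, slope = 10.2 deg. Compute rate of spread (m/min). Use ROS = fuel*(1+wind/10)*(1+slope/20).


Formula: ROS = fuel * (1 + wind/10) * (1 + slope/20)
Wind factor = 1 + 24.6/10 = 3.46
Slope factor = 1 + 10.2/20 = 1.51
ROS = 2.04 * 3.46 * 1.51 = 10.66 m/min

10.66


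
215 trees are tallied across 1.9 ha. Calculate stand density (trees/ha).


Formula: Stand Density = N_trees / Area_ha
Density = 215 trees / 1.9 ha
Density = 113 trees/ha

113


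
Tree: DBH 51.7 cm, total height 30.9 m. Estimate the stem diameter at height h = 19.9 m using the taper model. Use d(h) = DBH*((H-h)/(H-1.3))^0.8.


Taper: d(h) = DBH * ((H - h) / (H - 1.3))^0.8
Numerator = H - h = 30.9 - 19.9 = 11.0 m
Denominator = H - 1.3 = 30.9 - 1.3 = 29.6 m
Ratio = 11.0 / 29.6 = 0.37162
d = 51.7 * 0.37162^0.8 = 23.4 cm

23.4


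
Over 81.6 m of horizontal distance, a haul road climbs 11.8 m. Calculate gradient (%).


Formula: Gradient = rise / run * 100
Gradient = 11.8 / 81.6 * 100 = 14.5%

14.5


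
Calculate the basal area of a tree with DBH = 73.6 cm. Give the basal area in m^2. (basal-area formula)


Formula: BA = pi * (DBH/2)^2 / 10000  (cm^2 to m^2)
Radius = DBH/2 = 73.6/2 = 36.8 cm
BA = pi * 36.8^2 / 10000
   = 4254.4704 cm^2 / 10000
   = 0.4254 m^2

0.4254


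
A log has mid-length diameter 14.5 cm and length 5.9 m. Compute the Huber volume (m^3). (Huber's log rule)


Huber: V = Am * L,  Am = pi*(Dm/200)^2
Am = pi*(14.5/200)^2 = 0.016513 m^2
V = 0.016513*5.9 = 0.0974 m^3

0.0974


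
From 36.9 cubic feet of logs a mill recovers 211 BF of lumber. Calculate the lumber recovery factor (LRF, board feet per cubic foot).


Formula: LRF = Lumber Output (BF) / Log Input (ft^3)
LRF = 211 BF / 36.9 ft^3
LRF = 5.72 BF/ft^3

5.72


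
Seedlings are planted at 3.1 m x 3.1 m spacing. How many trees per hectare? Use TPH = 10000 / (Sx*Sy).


Formula: TPH = 10000 m^2/ha / (spacing_x * spacing_y)
Area per tree = 3.1 m * 3.1 m = 9.61 m^2
TPH = 10000 / 9.61 = 1041 trees/ha

1041


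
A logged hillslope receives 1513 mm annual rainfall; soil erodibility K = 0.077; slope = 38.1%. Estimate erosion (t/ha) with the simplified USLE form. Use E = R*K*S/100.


Formula: E = R * K * S / 100  (simplified USLE)
R * K = 1513 * 0.077 = 116.501
E = 116.501 * 38.1 / 100 = 44.39 t/ha

44.39


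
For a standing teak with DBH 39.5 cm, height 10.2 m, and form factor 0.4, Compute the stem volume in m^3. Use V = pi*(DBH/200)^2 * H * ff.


Formula: V = pi * (DBH/200)^2 * H * ff
Radius = DBH/200 = 39.5/200 = 0.1975 m
Radius^2 = 0.1975^2 = 0.03900625 m^2
V = pi * 0.03900625 * 10.2 * 0.4
V = 0.5 m^3

0.5


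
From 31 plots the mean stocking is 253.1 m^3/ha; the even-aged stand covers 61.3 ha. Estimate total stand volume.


Formula: Total Volume = Mean Volume per ha * Total Area
Total Volume = 253.1 m^3/ha * 61.3 ha
Total Volume = 15515 m^3

15515


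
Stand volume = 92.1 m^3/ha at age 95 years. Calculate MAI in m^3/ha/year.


Formula: MAI = Total Volume / Stand Age
MAI = 92.1 m^3/ha / 95 years
MAI = 0.97 m^3/ha/year

0.97


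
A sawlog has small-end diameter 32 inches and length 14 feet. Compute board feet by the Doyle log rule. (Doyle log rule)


Doyle: BF = (D - 4)^2 * L / 16
Adjusted diameter = 32 - 4 = 28 in
(D-4)^2 = 28^2 = 784
BF = 784 * 14 / 16 = 686 BF

686


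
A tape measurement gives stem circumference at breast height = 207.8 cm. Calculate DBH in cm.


Formula: DBH = C / pi
DBH = 207.8 / pi
pi = 3.14159...
DBH = 66.1 cm

66.1


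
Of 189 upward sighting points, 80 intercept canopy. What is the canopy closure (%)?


Formula: Canopy closure = covered points / total points * 100
Closure = 80 / 189 * 100
Closure = 0.4233 * 100 = 42.3%

42.3


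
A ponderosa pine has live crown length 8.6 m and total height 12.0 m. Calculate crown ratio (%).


Formula: Crown Ratio = (Crown Length / Total Height) * 100
CR = (8.6 m / 12.0 m) * 100
CR = 0.7167 * 100 = 71.7%

71.7


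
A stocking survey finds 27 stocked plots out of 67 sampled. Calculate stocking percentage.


Formula: Stocking % = stocked plots / total plots * 100
Stocking = 27 / 67 * 100
Stocking = 0.403 * 100 = 40.3%

40.3


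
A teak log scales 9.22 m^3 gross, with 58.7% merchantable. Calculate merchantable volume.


Formula: MV = V_total * (merchantable_pct / 100)
Merchantable fraction = 58.7% / 100 = 0.587
MV = 9.22 m^3 * 0.587 = 5.412 m^3

5.412


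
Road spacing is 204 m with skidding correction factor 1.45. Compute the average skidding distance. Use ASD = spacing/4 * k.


Formula: ASD = (spacing / 4) * correction
Uncorrected distance = spacing / 4 = 204 / 4 = 51 m
ASD = 51 * 1.45 = 74 m

74


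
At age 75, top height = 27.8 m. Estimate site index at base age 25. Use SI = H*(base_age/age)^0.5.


Formula: SI = H_dom * (base_age / age)^0.5
Age ratio = 25 / 75 = 0.33333
sqrt(age_ratio) = 0.57735
SI = 27.8 * 0.57735 = 16.1 m

16.1


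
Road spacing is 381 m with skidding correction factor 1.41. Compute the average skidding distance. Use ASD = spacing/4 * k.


Formula: ASD = (spacing / 4) * correction
Uncorrected distance = spacing / 4 = 381 / 4 = 95.25 m
ASD = 95.25 * 1.41 = 134 m

134


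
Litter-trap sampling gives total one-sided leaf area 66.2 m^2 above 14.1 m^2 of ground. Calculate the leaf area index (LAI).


Formula: LAI = total leaf area / ground area  (dimensionless)
LAI = 66.2 m^2 / 14.1 m^2
LAI = 4.7

4.7


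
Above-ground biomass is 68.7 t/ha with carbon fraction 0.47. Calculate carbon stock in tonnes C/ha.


Formula: Carbon Stock = Biomass * Carbon Fraction
C = 68.7 t/ha * 0.47
C = 32.3 t C/ha

32.3


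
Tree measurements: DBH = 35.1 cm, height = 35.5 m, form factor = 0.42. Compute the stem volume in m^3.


Formula: V = pi * (DBH/200)^2 * H * ff
Radius = DBH/200 = 35.1/200 = 0.1755 m
Radius^2 = 0.1755^2 = 0.03080025 m^2
V = pi * 0.03080025 * 35.5 * 0.42
V = 1.443 m^3

1.443


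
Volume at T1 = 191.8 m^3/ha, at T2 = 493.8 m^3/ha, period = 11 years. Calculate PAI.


Formula: PAI = (V_T2 - V_T1) / (T2 - T1)
Volume increment = 493.8 - 191.8 = 302.0 m^3/ha
PAI = 302.0 / 11 = 27.45 m^3/ha/year

27.45


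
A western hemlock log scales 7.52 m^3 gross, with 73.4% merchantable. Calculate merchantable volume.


Formula: MV = V_total * (merchantable_pct / 100)
Merchantable fraction = 73.4% / 100 = 0.734
MV = 7.52 m^3 * 0.734 = 5.52 m^3

5.52


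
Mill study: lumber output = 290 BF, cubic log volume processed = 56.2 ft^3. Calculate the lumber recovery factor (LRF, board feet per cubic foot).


Formula: LRF = Lumber Output (BF) / Log Input (ft^3)
LRF = 290 BF / 56.2 ft^3
LRF = 5.16 BF/ft^3

5.16


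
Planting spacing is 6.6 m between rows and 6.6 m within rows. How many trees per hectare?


Formula: TPH = 10000 m^2/ha / (spacing_x * spacing_y)
Area per tree = 6.6 m * 6.6 m = 43.56 m^2
TPH = 10000 / 43.56 = 230 trees/ha

230


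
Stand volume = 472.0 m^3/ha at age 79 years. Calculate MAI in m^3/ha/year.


Formula: MAI = Total Volume / Stand Age
MAI = 472.0 m^3/ha / 79 years
MAI = 5.97 m^3/ha/year

5.97


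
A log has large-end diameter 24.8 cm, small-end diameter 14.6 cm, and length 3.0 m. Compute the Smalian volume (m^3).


Smalian: V = (A1 + A2)/2 * L,  A = pi*(D/200)^2
A1 = pi*(24.8/200)^2 = 0.048305 m^2
A2 = pi*(14.6/200)^2 = 0.016742 m^2
V = (0.048305+0.016742)/2*3.0 = 0.0976 m^3

0.0976


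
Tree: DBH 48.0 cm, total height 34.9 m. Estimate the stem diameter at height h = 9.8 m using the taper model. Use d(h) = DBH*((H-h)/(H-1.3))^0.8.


Taper: d(h) = DBH * ((H - h) / (H - 1.3))^0.8
Numerator = H - h = 34.9 - 9.8 = 25.1 m
Denominator = H - 1.3 = 34.9 - 1.3 = 33.6 m
Ratio = 25.1 / 33.6 = 0.74702
d = 48.0 * 0.74702^0.8 = 38.0 cm

38.0


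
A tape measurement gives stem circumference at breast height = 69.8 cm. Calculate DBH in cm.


Formula: DBH = C / pi
DBH = 69.8 / pi
pi = 3.14159...
DBH = 22.2 cm

22.2


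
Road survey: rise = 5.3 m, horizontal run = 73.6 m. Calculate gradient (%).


Formula: Gradient = rise / run * 100
Gradient = 5.3 / 73.6 * 100 = 7.2%

7.2


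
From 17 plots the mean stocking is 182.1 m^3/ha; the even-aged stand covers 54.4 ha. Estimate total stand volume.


Formula: Total Volume = Mean Volume per ha * Total Area
Total Volume = 182.1 m^3/ha * 54.4 ha
Total Volume = 9906 m^3

9906


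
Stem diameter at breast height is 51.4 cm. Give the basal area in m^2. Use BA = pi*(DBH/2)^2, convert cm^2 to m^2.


Formula: BA = pi * (DBH/2)^2 / 10000  (cm^2 to m^2)
Radius = DBH/2 = 51.4/2 = 25.7 cm
BA = pi * 25.7^2 / 10000
   = 2074.9905 cm^2 / 10000
   = 0.2075 m^2

0.2075


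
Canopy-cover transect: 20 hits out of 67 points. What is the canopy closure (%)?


Formula: Canopy closure = covered points / total points * 100
Closure = 20 / 67 * 100
Closure = 0.2985 * 100 = 29.9%

29.9


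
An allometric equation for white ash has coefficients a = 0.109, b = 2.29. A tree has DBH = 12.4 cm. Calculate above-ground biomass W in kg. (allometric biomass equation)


Formula: W = a * DBH^b  (allometric power law)
DBH^b = 12.4^2.29 = 319.1065
W = 0.109 * 319.1065 = 34.8 kg

34.8


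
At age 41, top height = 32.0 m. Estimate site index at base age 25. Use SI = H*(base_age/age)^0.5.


Formula: SI = H_dom * (base_age / age)^0.5
Age ratio = 25 / 41 = 0.60976
sqrt(age_ratio) = 0.78087
SI = 32.0 * 0.78087 = 25.0 m

25.0


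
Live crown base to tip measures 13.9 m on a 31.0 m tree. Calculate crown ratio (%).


Formula: Crown Ratio = (Crown Length / Total Height) * 100
CR = (13.9 m / 31.0 m) * 100
CR = 0.4484 * 100 = 44.8%

44.8


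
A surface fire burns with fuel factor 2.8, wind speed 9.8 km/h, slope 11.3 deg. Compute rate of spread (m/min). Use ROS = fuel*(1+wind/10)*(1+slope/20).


Formula: ROS = fuel * (1 + wind/10) * (1 + slope/20)
Wind factor = 1 + 9.8/10 = 1.98
Slope factor = 1 + 11.3/20 = 1.565
ROS = 2.8 * 1.98 * 1.565 = 8.68 m/min

8.68


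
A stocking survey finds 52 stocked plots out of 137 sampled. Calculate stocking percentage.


Formula: Stocking % = stocked plots / total plots * 100
Stocking = 52 / 137 * 100
Stocking = 0.3796 * 100 = 38.0%

38.0


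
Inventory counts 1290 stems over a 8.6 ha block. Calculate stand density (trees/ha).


Formula: Stand Density = N_trees / Area_ha
Density = 1290 trees / 8.6 ha
Density = 150 trees/ha

150


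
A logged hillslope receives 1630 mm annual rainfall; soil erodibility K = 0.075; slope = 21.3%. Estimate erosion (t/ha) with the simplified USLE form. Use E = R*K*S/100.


Formula: E = R * K * S / 100  (simplified USLE)
R * K = 1630 * 0.075 = 122.25
E = 122.25 * 21.3 / 100 = 26.04 t/ha

26.04


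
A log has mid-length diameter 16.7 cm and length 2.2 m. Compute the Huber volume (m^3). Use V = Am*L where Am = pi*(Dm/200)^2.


Huber: V = Am * L,  Am = pi*(Dm/200)^2
Am = pi*(16.7/200)^2 = 0.021904 m^2
V = 0.021904*2.2 = 0.0482 m^3

0.0482


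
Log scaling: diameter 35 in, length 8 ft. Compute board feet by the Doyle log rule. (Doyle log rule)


Doyle: BF = (D - 4)^2 * L / 16
Adjusted diameter = 35 - 4 = 31 in
(D-4)^2 = 31^2 = 961
BF = 961 * 8 / 16 = 481 BF

481


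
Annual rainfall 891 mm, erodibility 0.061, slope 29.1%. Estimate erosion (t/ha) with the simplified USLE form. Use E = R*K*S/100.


Formula: E = R * K * S / 100  (simplified USLE)
R * K = 891 * 0.061 = 54.351
E = 54.351 * 29.1 / 100 = 15.82 t/ha

15.82


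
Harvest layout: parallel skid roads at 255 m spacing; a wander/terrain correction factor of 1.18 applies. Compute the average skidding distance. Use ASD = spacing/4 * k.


Formula: ASD = (spacing / 4) * correction
Uncorrected distance = spacing / 4 = 255 / 4 = 63.75 m
ASD = 63.75 * 1.18 = 75 m

75


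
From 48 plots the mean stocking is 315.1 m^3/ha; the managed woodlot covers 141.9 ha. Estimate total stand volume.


Formula: Total Volume = Mean Volume per ha * Total Area
Total Volume = 315.1 m^3/ha * 141.9 ha
Total Volume = 44713 m^3

44713


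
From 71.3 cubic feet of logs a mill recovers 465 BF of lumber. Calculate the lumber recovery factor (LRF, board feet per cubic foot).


Formula: LRF = Lumber Output (BF) / Log Input (ft^3)
LRF = 465 BF / 71.3 ft^3
LRF = 6.52 BF/ft^3

6.52


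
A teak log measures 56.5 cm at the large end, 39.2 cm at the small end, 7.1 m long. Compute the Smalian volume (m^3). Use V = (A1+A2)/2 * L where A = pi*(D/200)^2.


Smalian: V = (A1 + A2)/2 * L,  A = pi*(D/200)^2
A1 = pi*(56.5/200)^2 = 0.250719 m^2
A2 = pi*(39.2/200)^2 = 0.120687 m^2
V = (0.250719+0.120687)/2*7.1 = 1.3185 m^3

1.3185


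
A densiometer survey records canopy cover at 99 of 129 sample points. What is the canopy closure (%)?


Formula: Canopy closure = covered points / total points * 100
Closure = 99 / 129 * 100
Closure = 0.7674 * 100 = 76.7%

76.7


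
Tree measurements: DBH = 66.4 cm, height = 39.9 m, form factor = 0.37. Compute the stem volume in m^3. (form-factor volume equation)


Formula: V = pi * (DBH/200)^2 * H * ff
Radius = DBH/200 = 66.4/200 = 0.332 m
Radius^2 = 0.332^2 = 0.110224 m^2
V = pi * 0.110224 * 39.9 * 0.37
V = 5.112 m^3

5.112


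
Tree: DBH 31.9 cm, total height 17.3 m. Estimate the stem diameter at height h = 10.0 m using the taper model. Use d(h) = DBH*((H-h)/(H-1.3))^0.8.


Taper: d(h) = DBH * ((H - h) / (H - 1.3))^0.8
Numerator = H - h = 17.3 - 10.0 = 7.3 m
Denominator = H - 1.3 = 17.3 - 1.3 = 16.0 m
Ratio = 7.3 / 16.0 = 0.45625
d = 31.9 * 0.45625^0.8 = 17.0 cm

17.0


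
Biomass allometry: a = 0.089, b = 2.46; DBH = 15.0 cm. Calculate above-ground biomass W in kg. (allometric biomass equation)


Formula: W = a * DBH^b  (allometric power law)
DBH^b = 15.0^2.46 = 781.9599
W = 0.089 * 781.9599 = 69.6 kg

69.6


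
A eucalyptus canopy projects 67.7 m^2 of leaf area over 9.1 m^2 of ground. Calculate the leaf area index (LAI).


Formula: LAI = total leaf area / ground area  (dimensionless)
LAI = 67.7 m^2 / 9.1 m^2
LAI = 7.44

7.44


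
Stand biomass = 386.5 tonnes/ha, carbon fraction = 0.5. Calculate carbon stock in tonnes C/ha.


Formula: Carbon Stock = Biomass * Carbon Fraction
C = 386.5 t/ha * 0.5
C = 193.3 t C/ha

193.3


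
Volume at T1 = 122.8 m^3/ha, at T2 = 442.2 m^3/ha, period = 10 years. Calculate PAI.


Formula: PAI = (V_T2 - V_T1) / (T2 - T1)
Volume increment = 442.2 - 122.8 = 319.4 m^3/ha
PAI = 319.4 / 10 = 31.94 m^3/ha/year

31.94


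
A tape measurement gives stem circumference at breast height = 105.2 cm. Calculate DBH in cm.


Formula: DBH = C / pi
DBH = 105.2 / pi
pi = 3.14159...
DBH = 33.5 cm

33.5


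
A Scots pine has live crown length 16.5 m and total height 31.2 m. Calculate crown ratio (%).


Formula: Crown Ratio = (Crown Length / Total Height) * 100
CR = (16.5 m / 31.2 m) * 100
CR = 0.5288 * 100 = 52.9%

52.9


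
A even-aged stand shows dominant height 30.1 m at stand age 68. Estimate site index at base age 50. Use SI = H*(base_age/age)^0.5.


Formula: SI = H_dom * (base_age / age)^0.5
Age ratio = 50 / 68 = 0.73529
sqrt(age_ratio) = 0.85749
SI = 30.1 * 0.85749 = 25.8 m

25.8


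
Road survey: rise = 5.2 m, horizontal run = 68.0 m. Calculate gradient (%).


Formula: Gradient = rise / run * 100
Gradient = 5.2 / 68.0 * 100 = 7.6%

7.6


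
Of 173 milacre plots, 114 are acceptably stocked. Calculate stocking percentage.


Formula: Stocking % = stocked plots / total plots * 100
Stocking = 114 / 173 * 100
Stocking = 0.659 * 100 = 65.9%

65.9


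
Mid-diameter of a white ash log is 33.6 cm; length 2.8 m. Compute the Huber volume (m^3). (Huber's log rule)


Huber: V = Am * L,  Am = pi*(Dm/200)^2
Am = pi*(33.6/200)^2 = 0.088668 m^2
V = 0.088668*2.8 = 0.2483 m^3

0.2483


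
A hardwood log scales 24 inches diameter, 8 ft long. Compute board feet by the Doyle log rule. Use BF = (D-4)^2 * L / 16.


Doyle: BF = (D - 4)^2 * L / 16
Adjusted diameter = 24 - 4 = 20 in
(D-4)^2 = 20^2 = 400
BF = 400 * 8 / 16 = 200 BF

200


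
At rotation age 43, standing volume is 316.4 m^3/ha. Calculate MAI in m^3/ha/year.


Formula: MAI = Total Volume / Stand Age
MAI = 316.4 m^3/ha / 43 years
MAI = 7.36 m^3/ha/year

7.36


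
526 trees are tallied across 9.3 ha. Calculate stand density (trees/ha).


Formula: Stand Density = N_trees / Area_ha
Density = 526 trees / 9.3 ha
Density = 57 trees/ha

57


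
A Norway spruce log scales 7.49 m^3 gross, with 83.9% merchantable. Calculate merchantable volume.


Formula: MV = V_total * (merchantable_pct / 100)
Merchantable fraction = 83.9% / 100 = 0.839
MV = 7.49 m^3 * 0.839 = 6.284 m^3

6.284


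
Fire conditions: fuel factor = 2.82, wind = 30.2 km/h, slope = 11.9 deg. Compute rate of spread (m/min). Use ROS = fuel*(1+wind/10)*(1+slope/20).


Formula: ROS = fuel * (1 + wind/10) * (1 + slope/20)
Wind factor = 1 + 30.2/10 = 4.02
Slope factor = 1 + 11.9/20 = 1.595
ROS = 2.82 * 4.02 * 1.595 = 18.08 m/min

18.08


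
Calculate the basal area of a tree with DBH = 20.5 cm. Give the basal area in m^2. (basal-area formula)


Formula: BA = pi * (DBH/2)^2 / 10000  (cm^2 to m^2)
Radius = DBH/2 = 20.5/2 = 10.25 cm
BA = pi * 10.25^2 / 10000
   = 330.0636 cm^2 / 10000
   = 0.033 m^2

0.033


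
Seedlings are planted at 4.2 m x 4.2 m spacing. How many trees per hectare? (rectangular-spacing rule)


Formula: TPH = 10000 m^2/ha / (spacing_x * spacing_y)
Area per tree = 4.2 m * 4.2 m = 17.64 m^2
TPH = 10000 / 17.64 = 567 trees/ha

567


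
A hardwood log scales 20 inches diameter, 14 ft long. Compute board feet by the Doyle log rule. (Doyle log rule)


Doyle: BF = (D - 4)^2 * L / 16
Adjusted diameter = 20 - 4 = 16 in
(D-4)^2 = 16^2 = 256
BF = 256 * 14 / 16 = 224 BF

224


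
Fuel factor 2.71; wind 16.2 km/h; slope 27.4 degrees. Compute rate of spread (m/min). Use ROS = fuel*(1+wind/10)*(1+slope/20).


Formula: ROS = fuel * (1 + wind/10) * (1 + slope/20)
Wind factor = 1 + 16.2/10 = 2.62
Slope factor = 1 + 27.4/20 = 2.37
ROS = 2.71 * 2.62 * 2.37 = 16.83 m/min

16.83


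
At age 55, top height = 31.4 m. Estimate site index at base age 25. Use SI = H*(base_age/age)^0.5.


Formula: SI = H_dom * (base_age / age)^0.5
Age ratio = 25 / 55 = 0.45455
sqrt(age_ratio) = 0.6742
SI = 31.4 * 0.6742 = 21.2 m

21.2


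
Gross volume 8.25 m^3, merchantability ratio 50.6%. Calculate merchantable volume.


Formula: MV = V_total * (merchantable_pct / 100)
Merchantable fraction = 50.6% / 100 = 0.506
MV = 8.25 m^3 * 0.506 = 4.175 m^3

4.175


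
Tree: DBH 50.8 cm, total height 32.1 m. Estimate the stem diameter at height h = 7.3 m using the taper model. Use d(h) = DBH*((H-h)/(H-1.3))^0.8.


Taper: d(h) = DBH * ((H - h) / (H - 1.3))^0.8
Numerator = H - h = 32.1 - 7.3 = 24.8 m
Denominator = H - 1.3 = 32.1 - 1.3 = 30.8 m
Ratio = 24.8 / 30.8 = 0.80519
d = 50.8 * 0.80519^0.8 = 42.7 cm

42.7


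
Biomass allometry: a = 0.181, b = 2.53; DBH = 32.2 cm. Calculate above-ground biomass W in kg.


Formula: W = a * DBH^b  (allometric power law)
DBH^b = 32.2^2.53 = 6529.4313
W = 0.181 * 6529.4313 = 1181.8 kg

1181.8


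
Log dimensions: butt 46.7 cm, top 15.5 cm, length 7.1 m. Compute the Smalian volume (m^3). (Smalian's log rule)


Smalian: V = (A1 + A2)/2 * L,  A = pi*(D/200)^2
A1 = pi*(46.7/200)^2 = 0.171287 m^2
A2 = pi*(15.5/200)^2 = 0.018869 m^2
V = (0.171287+0.018869)/2*7.1 = 0.6751 m^3

0.6751


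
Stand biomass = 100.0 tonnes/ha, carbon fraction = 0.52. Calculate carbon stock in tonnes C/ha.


Formula: Carbon Stock = Biomass * Carbon Fraction
C = 100.0 t/ha * 0.52
C = 52.0 t C/ha

52.0


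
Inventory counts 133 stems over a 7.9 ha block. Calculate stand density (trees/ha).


Formula: Stand Density = N_trees / Area_ha
Density = 133 trees / 7.9 ha
Density = 17 trees/ha

17


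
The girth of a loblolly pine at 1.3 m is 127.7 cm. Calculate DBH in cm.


Formula: DBH = C / pi
DBH = 127.7 / pi
pi = 3.14159...
DBH = 40.6 cm

40.6


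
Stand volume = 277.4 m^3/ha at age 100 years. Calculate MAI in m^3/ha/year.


Formula: MAI = Total Volume / Stand Age
MAI = 277.4 m^3/ha / 100 years
MAI = 2.77 m^3/ha/year

2.77


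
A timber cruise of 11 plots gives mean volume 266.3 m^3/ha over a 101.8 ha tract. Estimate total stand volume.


Formula: Total Volume = Mean Volume per ha * Total Area
Total Volume = 266.3 m^3/ha * 101.8 ha
Total Volume = 27109 m^3

27109


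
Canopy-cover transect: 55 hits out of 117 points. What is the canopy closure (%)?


Formula: Canopy closure = covered points / total points * 100
Closure = 55 / 117 * 100
Closure = 0.4701 * 100 = 47.0%

47.0


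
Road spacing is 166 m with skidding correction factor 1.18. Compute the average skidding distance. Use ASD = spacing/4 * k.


Formula: ASD = (spacing / 4) * correction
Uncorrected distance = spacing / 4 = 166 / 4 = 41.5 m
ASD = 41.5 * 1.18 = 49 m

49


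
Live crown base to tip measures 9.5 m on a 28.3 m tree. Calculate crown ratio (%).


Formula: Crown Ratio = (Crown Length / Total Height) * 100
CR = (9.5 m / 28.3 m) * 100
CR = 0.3357 * 100 = 33.6%

33.6


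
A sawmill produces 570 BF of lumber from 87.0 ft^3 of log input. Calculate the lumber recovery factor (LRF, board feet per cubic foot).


Formula: LRF = Lumber Output (BF) / Log Input (ft^3)
LRF = 570 BF / 87.0 ft^3
LRF = 6.55 BF/ft^3

6.55


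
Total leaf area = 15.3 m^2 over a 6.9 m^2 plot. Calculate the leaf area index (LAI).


Formula: LAI = total leaf area / ground area  (dimensionless)
LAI = 15.3 m^2 / 6.9 m^2
LAI = 2.22

2.22


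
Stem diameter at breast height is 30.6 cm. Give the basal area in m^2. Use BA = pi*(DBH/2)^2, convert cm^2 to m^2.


Formula: BA = pi * (DBH/2)^2 / 10000  (cm^2 to m^2)
Radius = DBH/2 = 30.6/2 = 15.3 cm
BA = pi * 15.3^2 / 10000
   = 735.4154 cm^2 / 10000
   = 0.0735 m^2

0.0735


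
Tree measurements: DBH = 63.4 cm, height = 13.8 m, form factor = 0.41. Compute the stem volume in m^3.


Formula: V = pi * (DBH/200)^2 * H * ff
Radius = DBH/200 = 63.4/200 = 0.317 m
Radius^2 = 0.317^2 = 0.100489 m^2
V = pi * 0.100489 * 13.8 * 0.41
V = 1.786 m^3

1.786


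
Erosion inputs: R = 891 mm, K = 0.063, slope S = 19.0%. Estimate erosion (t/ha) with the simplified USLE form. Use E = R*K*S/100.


Formula: E = R * K * S / 100  (simplified USLE)
R * K = 891 * 0.063 = 56.133
E = 56.133 * 19.0 / 100 = 10.67 t/ha

10.67


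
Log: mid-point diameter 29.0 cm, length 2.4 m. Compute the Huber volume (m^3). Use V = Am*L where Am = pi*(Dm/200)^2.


Huber: V = Am * L,  Am = pi*(Dm/200)^2
Am = pi*(29.0/200)^2 = 0.066052 m^2
V = 0.066052*2.4 = 0.1585 m^3

0.1585


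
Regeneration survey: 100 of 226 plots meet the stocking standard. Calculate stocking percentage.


Formula: Stocking % = stocked plots / total plots * 100
Stocking = 100 / 226 * 100
Stocking = 0.4425 * 100 = 44.2%

44.2


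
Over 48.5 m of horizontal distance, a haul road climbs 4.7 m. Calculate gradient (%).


Formula: Gradient = rise / run * 100
Gradient = 4.7 / 48.5 * 100 = 9.7%

9.7


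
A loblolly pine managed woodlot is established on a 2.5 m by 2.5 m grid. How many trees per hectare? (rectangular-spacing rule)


Formula: TPH = 10000 m^2/ha / (spacing_x * spacing_y)
Area per tree = 2.5 m * 2.5 m = 6.25 m^2
TPH = 10000 / 6.25 = 1600 trees/ha

1600


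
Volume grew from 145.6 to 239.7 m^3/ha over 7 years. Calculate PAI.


Formula: PAI = (V_T2 - V_T1) / (T2 - T1)
Volume increment = 239.7 - 145.6 = 94.1 m^3/ha
PAI = 94.1 / 7 = 13.44 m^3/ha/year

13.44


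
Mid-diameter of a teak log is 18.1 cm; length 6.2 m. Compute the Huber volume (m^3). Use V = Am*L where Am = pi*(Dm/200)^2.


Huber: V = Am * L,  Am = pi*(Dm/200)^2
Am = pi*(18.1/200)^2 = 0.02573 m^2
V = 0.02573*6.2 = 0.1595 m^3

0.1595


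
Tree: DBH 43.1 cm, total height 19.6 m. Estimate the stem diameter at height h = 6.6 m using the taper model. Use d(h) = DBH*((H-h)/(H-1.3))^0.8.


Taper: d(h) = DBH * ((H - h) / (H - 1.3))^0.8
Numerator = H - h = 19.6 - 6.6 = 13.0 m
Denominator = H - 1.3 = 19.6 - 1.3 = 18.3 m
Ratio = 13.0 / 18.3 = 0.71038
d = 43.1 * 0.71038^0.8 = 32.8 cm

32.8


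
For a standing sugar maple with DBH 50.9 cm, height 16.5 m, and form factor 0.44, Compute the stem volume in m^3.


Formula: V = pi * (DBH/200)^2 * H * ff
Radius = DBH/200 = 50.9/200 = 0.2545 m
Radius^2 = 0.2545^2 = 0.06477025 m^2
V = pi * 0.06477025 * 16.5 * 0.44
V = 1.477 m^3

1.477


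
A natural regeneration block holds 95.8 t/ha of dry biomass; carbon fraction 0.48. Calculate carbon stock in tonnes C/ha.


Formula: Carbon Stock = Biomass * Carbon Fraction
C = 95.8 t/ha * 0.48
C = 46.0 t C/ha

46.0


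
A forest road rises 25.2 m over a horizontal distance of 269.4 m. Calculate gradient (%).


Formula: Gradient = rise / run * 100
Gradient = 25.2 / 269.4 * 100 = 9.4%

9.4


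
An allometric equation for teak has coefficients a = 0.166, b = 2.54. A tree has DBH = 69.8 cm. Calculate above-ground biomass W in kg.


Formula: W = a * DBH^b  (allometric power law)
DBH^b = 69.8^2.54 = 48238.3866
W = 0.166 * 48238.3866 = 8007.6 kg

8007.6


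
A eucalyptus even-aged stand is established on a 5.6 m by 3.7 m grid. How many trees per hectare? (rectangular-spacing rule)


Formula: TPH = 10000 m^2/ha / (spacing_x * spacing_y)
Area per tree = 5.6 m * 3.7 m = 20.72 m^2
TPH = 10000 / 20.72 = 483 trees/ha

483


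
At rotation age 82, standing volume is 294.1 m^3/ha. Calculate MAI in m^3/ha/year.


Formula: MAI = Total Volume / Stand Age
MAI = 294.1 m^3/ha / 82 years
MAI = 3.59 m^3/ha/year

3.59


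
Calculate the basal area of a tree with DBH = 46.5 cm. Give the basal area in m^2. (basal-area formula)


Formula: BA = pi * (DBH/2)^2 / 10000  (cm^2 to m^2)
Radius = DBH/2 = 46.5/2 = 23.25 cm
BA = pi * 23.25^2 / 10000
   = 1698.2272 cm^2 / 10000
   = 0.1698 m^2

0.1698


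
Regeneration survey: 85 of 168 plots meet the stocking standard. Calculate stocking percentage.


Formula: Stocking % = stocked plots / total plots * 100
Stocking = 85 / 168 * 100
Stocking = 0.506 * 100 = 50.6%

50.6


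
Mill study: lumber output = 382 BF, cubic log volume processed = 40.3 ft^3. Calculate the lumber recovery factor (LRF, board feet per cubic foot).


Formula: LRF = Lumber Output (BF) / Log Input (ft^3)
LRF = 382 BF / 40.3 ft^3
LRF = 9.48 BF/ft^3

9.48


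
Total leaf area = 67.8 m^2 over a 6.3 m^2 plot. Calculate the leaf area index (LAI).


Formula: LAI = total leaf area / ground area  (dimensionless)
LAI = 67.8 m^2 / 6.3 m^2
LAI = 10.76

10.76


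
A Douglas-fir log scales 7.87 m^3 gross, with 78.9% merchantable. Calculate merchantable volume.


Formula: MV = V_total * (merchantable_pct / 100)
Merchantable fraction = 78.9% / 100 = 0.789
MV = 7.87 m^3 * 0.789 = 6.209 m^3

6.209


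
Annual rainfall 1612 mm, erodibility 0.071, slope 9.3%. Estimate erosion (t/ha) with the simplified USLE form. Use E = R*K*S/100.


Formula: E = R * K * S / 100  (simplified USLE)
R * K = 1612 * 0.071 = 114.452
E = 114.452 * 9.3 / 100 = 10.64 t/ha

10.64


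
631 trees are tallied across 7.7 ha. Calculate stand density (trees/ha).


Formula: Stand Density = N_trees / Area_ha
Density = 631 trees / 7.7 ha
Density = 82 trees/ha

82


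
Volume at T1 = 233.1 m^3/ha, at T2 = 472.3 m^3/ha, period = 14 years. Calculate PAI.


Formula: PAI = (V_T2 - V_T1) / (T2 - T1)
Volume increment = 472.3 - 233.1 = 239.2 m^3/ha
PAI = 239.2 / 14 = 17.09 m^3/ha/year

17.09


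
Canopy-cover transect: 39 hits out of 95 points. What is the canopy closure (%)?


Formula: Canopy closure = covered points / total points * 100
Closure = 39 / 95 * 100
Closure = 0.4105 * 100 = 41.1%

41.1


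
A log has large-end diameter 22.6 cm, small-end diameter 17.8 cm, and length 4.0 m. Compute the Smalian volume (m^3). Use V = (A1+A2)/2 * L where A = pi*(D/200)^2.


Smalian: V = (A1 + A2)/2 * L,  A = pi*(D/200)^2
A1 = pi*(22.6/200)^2 = 0.040115 m^2
A2 = pi*(17.8/200)^2 = 0.024885 m^2
V = (0.040115+0.024885)/2*4.0 = 0.13 m^3

0.13


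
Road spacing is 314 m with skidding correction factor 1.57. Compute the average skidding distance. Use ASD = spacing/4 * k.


Formula: ASD = (spacing / 4) * correction
Uncorrected distance = spacing / 4 = 314 / 4 = 78.5 m
ASD = 78.5 * 1.57 = 123 m

123


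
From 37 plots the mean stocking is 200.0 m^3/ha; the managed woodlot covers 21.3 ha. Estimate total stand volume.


Formula: Total Volume = Mean Volume per ha * Total Area
Total Volume = 200.0 m^3/ha * 21.3 ha
Total Volume = 4260 m^3

4260


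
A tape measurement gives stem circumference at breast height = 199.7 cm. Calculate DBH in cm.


Formula: DBH = C / pi
DBH = 199.7 / pi
pi = 3.14159...
DBH = 63.6 cm

63.6


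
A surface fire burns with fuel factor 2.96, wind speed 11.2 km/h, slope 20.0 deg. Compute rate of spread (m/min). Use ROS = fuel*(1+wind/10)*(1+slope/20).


Formula: ROS = fuel * (1 + wind/10) * (1 + slope/20)
Wind factor = 1 + 11.2/10 = 2.12
Slope factor = 1 + 20.0/20 = 2.0
ROS = 2.96 * 2.12 * 2.0 = 12.55 m/min

12.55


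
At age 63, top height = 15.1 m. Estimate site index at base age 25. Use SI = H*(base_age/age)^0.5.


Formula: SI = H_dom * (base_age / age)^0.5
Age ratio = 25 / 63 = 0.39683
sqrt(age_ratio) = 0.62994
SI = 15.1 * 0.62994 = 9.5 m

9.5


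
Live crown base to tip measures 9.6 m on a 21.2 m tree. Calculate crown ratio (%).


Formula: Crown Ratio = (Crown Length / Total Height) * 100
CR = (9.6 m / 21.2 m) * 100
CR = 0.4528 * 100 = 45.3%

45.3
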